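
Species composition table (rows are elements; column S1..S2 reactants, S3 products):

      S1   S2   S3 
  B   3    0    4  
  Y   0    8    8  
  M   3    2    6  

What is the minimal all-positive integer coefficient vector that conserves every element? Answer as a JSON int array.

Coefficients: [4, 3, 3]

B: 4·3+3·0 = 12 | 3·4 = 12
Y: 4·0+3·8 = 24 | 3·8 = 24
M: 4·3+3·2 = 18 | 3·6 = 18
gcd(4,3,3) = 1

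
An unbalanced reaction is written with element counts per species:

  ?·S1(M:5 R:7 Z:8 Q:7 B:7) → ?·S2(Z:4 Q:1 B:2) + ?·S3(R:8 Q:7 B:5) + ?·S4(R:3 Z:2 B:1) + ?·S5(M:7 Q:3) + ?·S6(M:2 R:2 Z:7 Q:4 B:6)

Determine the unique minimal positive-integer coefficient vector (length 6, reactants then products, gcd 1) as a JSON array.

M: 5·5 = 25 | 4·0+2·0+5·0+3·7+2·2 = 25
R: 5·7 = 35 | 4·0+2·8+5·3+3·0+2·2 = 35
Z: 5·8 = 40 | 4·4+2·0+5·2+3·0+2·7 = 40
Q: 5·7 = 35 | 4·1+2·7+5·0+3·3+2·4 = 35
B: 5·7 = 35 | 4·2+2·5+5·1+3·0+2·6 = 35
gcd(5,4,2,5,3,2) = 1

Coefficients: [5, 4, 2, 5, 3, 2]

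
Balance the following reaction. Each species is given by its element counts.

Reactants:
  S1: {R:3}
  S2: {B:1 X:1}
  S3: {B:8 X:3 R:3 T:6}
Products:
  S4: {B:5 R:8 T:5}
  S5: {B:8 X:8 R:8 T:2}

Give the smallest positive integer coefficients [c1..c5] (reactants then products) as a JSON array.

Coefficients: [6, 2, 2, 2, 1]

B: 6·0+2·1+2·8 = 18 | 2·5+1·8 = 18
X: 6·0+2·1+2·3 = 8 | 2·0+1·8 = 8
R: 6·3+2·0+2·3 = 24 | 2·8+1·8 = 24
T: 6·0+2·0+2·6 = 12 | 2·5+1·2 = 12
gcd(6,2,2,2,1) = 1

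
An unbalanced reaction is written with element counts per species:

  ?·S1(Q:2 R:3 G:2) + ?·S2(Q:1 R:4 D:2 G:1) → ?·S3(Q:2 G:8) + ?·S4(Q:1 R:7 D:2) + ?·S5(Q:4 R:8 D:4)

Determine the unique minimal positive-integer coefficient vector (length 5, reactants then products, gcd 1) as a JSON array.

Q: 2·2+4·1 = 8 | 1·2+2·1+1·4 = 8
R: 2·3+4·4 = 22 | 1·0+2·7+1·8 = 22
D: 2·0+4·2 = 8 | 1·0+2·2+1·4 = 8
G: 2·2+4·1 = 8 | 1·8+2·0+1·0 = 8
gcd(2,4,1,2,1) = 1

Coefficients: [2, 4, 1, 2, 1]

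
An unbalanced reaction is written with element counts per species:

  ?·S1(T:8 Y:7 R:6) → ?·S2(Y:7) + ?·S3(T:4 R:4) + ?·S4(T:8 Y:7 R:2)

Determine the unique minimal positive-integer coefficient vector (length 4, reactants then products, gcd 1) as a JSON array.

Coefficients: [3, 2, 4, 1]

T: 3·8 = 24 | 2·0+4·4+1·8 = 24
Y: 3·7 = 21 | 2·7+4·0+1·7 = 21
R: 3·6 = 18 | 2·0+4·4+1·2 = 18
gcd(3,2,4,1) = 1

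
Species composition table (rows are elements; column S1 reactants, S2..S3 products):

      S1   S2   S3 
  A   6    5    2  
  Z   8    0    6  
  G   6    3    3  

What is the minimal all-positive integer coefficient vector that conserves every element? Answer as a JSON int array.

Coefficients: [3, 2, 4]

A: 3·6 = 18 | 2·5+4·2 = 18
Z: 3·8 = 24 | 2·0+4·6 = 24
G: 3·6 = 18 | 2·3+4·3 = 18
gcd(3,2,4) = 1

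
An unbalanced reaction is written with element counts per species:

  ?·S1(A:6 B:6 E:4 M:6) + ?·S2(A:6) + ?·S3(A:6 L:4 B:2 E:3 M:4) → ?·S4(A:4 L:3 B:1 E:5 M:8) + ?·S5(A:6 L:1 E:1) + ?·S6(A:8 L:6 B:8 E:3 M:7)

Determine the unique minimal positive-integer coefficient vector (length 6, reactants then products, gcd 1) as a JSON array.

A: 1·6+3·6+6·6 = 60 | 2·4+6·6+2·8 = 60
L: 1·0+3·0+6·4 = 24 | 2·3+6·1+2·6 = 24
B: 1·6+3·0+6·2 = 18 | 2·1+6·0+2·8 = 18
E: 1·4+3·0+6·3 = 22 | 2·5+6·1+2·3 = 22
M: 1·6+3·0+6·4 = 30 | 2·8+6·0+2·7 = 30
gcd(1,3,6,2,6,2) = 1

Coefficients: [1, 3, 6, 2, 6, 2]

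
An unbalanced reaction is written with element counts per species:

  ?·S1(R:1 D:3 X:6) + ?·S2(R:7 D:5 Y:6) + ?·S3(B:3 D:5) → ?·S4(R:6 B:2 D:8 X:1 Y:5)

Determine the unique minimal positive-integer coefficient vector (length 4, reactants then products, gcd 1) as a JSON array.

R: 1·1+5·7+4·0 = 36 | 6·6 = 36
B: 1·0+5·0+4·3 = 12 | 6·2 = 12
D: 1·3+5·5+4·5 = 48 | 6·8 = 48
X: 1·6+5·0+4·0 = 6 | 6·1 = 6
Y: 1·0+5·6+4·0 = 30 | 6·5 = 30
gcd(1,5,4,6) = 1

Coefficients: [1, 5, 4, 6]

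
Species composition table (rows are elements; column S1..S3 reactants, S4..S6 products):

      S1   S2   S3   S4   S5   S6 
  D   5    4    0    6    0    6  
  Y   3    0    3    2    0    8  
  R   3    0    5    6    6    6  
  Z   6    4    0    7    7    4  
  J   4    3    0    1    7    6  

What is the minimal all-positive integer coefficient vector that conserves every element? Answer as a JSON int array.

Coefficients: [4, 4, 6, 3, 1, 3]

D: 4·5+4·4+6·0 = 36 | 3·6+1·0+3·6 = 36
Y: 4·3+4·0+6·3 = 30 | 3·2+1·0+3·8 = 30
R: 4·3+4·0+6·5 = 42 | 3·6+1·6+3·6 = 42
Z: 4·6+4·4+6·0 = 40 | 3·7+1·7+3·4 = 40
J: 4·4+4·3+6·0 = 28 | 3·1+1·7+3·6 = 28
gcd(4,4,6,3,1,3) = 1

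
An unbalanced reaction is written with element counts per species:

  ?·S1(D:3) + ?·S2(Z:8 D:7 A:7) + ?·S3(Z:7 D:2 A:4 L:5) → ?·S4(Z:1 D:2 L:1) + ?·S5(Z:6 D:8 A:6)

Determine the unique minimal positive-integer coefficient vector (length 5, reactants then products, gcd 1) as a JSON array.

Coefficients: [6, 2, 1, 5, 3]

Z: 6·0+2·8+1·7 = 23 | 5·1+3·6 = 23
D: 6·3+2·7+1·2 = 34 | 5·2+3·8 = 34
A: 6·0+2·7+1·4 = 18 | 5·0+3·6 = 18
L: 6·0+2·0+1·5 = 5 | 5·1+3·0 = 5
gcd(6,2,1,5,3) = 1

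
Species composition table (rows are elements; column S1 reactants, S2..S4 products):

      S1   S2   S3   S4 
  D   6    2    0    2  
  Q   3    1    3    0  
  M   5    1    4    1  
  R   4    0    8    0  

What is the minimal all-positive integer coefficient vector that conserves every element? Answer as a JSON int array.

D: 2·6 = 12 | 3·2+1·0+3·2 = 12
Q: 2·3 = 6 | 3·1+1·3+3·0 = 6
M: 2·5 = 10 | 3·1+1·4+3·1 = 10
R: 2·4 = 8 | 3·0+1·8+3·0 = 8
gcd(2,3,1,3) = 1

Coefficients: [2, 3, 1, 3]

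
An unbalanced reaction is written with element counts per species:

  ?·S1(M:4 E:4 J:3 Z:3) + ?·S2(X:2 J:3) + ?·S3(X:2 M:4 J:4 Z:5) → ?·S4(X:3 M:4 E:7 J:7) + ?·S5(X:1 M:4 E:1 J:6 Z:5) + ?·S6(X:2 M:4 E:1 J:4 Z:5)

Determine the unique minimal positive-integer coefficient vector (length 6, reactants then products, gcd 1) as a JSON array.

Coefficients: [5, 5, 3, 2, 2, 4]

X: 5·0+5·2+3·2 = 16 | 2·3+2·1+4·2 = 16
M: 5·4+5·0+3·4 = 32 | 2·4+2·4+4·4 = 32
E: 5·4+5·0+3·0 = 20 | 2·7+2·1+4·1 = 20
J: 5·3+5·3+3·4 = 42 | 2·7+2·6+4·4 = 42
Z: 5·3+5·0+3·5 = 30 | 2·0+2·5+4·5 = 30
gcd(5,5,3,2,2,4) = 1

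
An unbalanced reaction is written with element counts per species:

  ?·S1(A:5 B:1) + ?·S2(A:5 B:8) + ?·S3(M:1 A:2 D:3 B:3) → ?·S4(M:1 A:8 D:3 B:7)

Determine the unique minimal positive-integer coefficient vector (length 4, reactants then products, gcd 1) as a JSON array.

Coefficients: [4, 2, 5, 5]

M: 4·0+2·0+5·1 = 5 | 5·1 = 5
A: 4·5+2·5+5·2 = 40 | 5·8 = 40
D: 4·0+2·0+5·3 = 15 | 5·3 = 15
B: 4·1+2·8+5·3 = 35 | 5·7 = 35
gcd(4,2,5,5) = 1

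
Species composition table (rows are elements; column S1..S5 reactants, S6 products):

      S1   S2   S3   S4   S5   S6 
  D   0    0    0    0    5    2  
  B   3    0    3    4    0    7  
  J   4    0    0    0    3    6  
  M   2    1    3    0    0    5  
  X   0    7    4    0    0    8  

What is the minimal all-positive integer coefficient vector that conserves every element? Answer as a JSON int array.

D: 6·0+4·0+3·0+2·0+2·5 = 10 | 5·2 = 10
B: 6·3+4·0+3·3+2·4+2·0 = 35 | 5·7 = 35
J: 6·4+4·0+3·0+2·0+2·3 = 30 | 5·6 = 30
M: 6·2+4·1+3·3+2·0+2·0 = 25 | 5·5 = 25
X: 6·0+4·7+3·4+2·0+2·0 = 40 | 5·8 = 40
gcd(6,4,3,2,2,5) = 1

Coefficients: [6, 4, 3, 2, 2, 5]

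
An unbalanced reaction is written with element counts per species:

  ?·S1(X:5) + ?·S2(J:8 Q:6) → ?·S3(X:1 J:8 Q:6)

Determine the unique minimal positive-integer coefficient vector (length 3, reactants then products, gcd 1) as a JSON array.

Coefficients: [1, 5, 5]

X: 1·5+5·0 = 5 | 5·1 = 5
J: 1·0+5·8 = 40 | 5·8 = 40
Q: 1·0+5·6 = 30 | 5·6 = 30
gcd(1,5,5) = 1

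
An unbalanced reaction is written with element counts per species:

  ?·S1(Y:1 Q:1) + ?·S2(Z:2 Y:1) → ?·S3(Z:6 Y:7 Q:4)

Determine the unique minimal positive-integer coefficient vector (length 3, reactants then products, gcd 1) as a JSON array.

Coefficients: [4, 3, 1]

Z: 4·0+3·2 = 6 | 1·6 = 6
Y: 4·1+3·1 = 7 | 1·7 = 7
Q: 4·1+3·0 = 4 | 1·4 = 4
gcd(4,3,1) = 1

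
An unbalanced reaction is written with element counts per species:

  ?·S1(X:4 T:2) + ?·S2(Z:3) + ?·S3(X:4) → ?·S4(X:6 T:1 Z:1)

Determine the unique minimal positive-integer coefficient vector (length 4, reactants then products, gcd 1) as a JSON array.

Coefficients: [3, 2, 6, 6]

X: 3·4+2·0+6·4 = 36 | 6·6 = 36
T: 3·2+2·0+6·0 = 6 | 6·1 = 6
Z: 3·0+2·3+6·0 = 6 | 6·1 = 6
gcd(3,2,6,6) = 1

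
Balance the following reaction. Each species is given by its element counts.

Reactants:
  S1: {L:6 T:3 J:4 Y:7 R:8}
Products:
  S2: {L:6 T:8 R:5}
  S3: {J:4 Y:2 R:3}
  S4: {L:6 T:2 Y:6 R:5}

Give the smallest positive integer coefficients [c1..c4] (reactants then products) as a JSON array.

Coefficients: [6, 1, 6, 5]

L: 6·6 = 36 | 1·6+6·0+5·6 = 36
T: 6·3 = 18 | 1·8+6·0+5·2 = 18
J: 6·4 = 24 | 1·0+6·4+5·0 = 24
Y: 6·7 = 42 | 1·0+6·2+5·6 = 42
R: 6·8 = 48 | 1·5+6·3+5·5 = 48
gcd(6,1,6,5) = 1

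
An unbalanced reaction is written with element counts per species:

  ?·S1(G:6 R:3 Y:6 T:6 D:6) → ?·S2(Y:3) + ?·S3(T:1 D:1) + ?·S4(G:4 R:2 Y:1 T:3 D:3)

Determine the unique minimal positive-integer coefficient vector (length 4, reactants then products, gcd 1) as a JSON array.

Coefficients: [2, 3, 3, 3]

G: 2·6 = 12 | 3·0+3·0+3·4 = 12
R: 2·3 = 6 | 3·0+3·0+3·2 = 6
Y: 2·6 = 12 | 3·3+3·0+3·1 = 12
T: 2·6 = 12 | 3·0+3·1+3·3 = 12
D: 2·6 = 12 | 3·0+3·1+3·3 = 12
gcd(2,3,3,3) = 1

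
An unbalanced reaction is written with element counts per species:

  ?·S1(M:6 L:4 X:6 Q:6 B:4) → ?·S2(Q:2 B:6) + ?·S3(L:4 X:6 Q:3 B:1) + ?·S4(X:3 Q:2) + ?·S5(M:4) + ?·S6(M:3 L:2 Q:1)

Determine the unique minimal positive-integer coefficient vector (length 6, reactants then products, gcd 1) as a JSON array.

Coefficients: [5, 3, 2, 6, 3, 6]

M: 5·6 = 30 | 3·0+2·0+6·0+3·4+6·3 = 30
L: 5·4 = 20 | 3·0+2·4+6·0+3·0+6·2 = 20
X: 5·6 = 30 | 3·0+2·6+6·3+3·0+6·0 = 30
Q: 5·6 = 30 | 3·2+2·3+6·2+3·0+6·1 = 30
B: 5·4 = 20 | 3·6+2·1+6·0+3·0+6·0 = 20
gcd(5,3,2,6,3,6) = 1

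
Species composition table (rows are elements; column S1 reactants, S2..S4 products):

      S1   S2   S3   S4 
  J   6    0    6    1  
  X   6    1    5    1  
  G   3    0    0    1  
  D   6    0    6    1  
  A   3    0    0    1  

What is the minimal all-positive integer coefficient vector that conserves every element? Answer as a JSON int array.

J: 2·6 = 12 | 1·0+1·6+6·1 = 12
X: 2·6 = 12 | 1·1+1·5+6·1 = 12
G: 2·3 = 6 | 1·0+1·0+6·1 = 6
D: 2·6 = 12 | 1·0+1·6+6·1 = 12
A: 2·3 = 6 | 1·0+1·0+6·1 = 6
gcd(2,1,1,6) = 1

Coefficients: [2, 1, 1, 6]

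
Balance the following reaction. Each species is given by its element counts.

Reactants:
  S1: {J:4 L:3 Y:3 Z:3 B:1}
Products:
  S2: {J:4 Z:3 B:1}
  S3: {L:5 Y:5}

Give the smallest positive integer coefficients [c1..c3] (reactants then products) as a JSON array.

J: 5·4 = 20 | 5·4+3·0 = 20
L: 5·3 = 15 | 5·0+3·5 = 15
Y: 5·3 = 15 | 5·0+3·5 = 15
Z: 5·3 = 15 | 5·3+3·0 = 15
B: 5·1 = 5 | 5·1+3·0 = 5
gcd(5,5,3) = 1

Coefficients: [5, 5, 3]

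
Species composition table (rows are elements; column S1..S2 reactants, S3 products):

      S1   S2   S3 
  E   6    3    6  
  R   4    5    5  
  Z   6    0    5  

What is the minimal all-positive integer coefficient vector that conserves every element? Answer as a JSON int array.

E: 5·6+2·3 = 36 | 6·6 = 36
R: 5·4+2·5 = 30 | 6·5 = 30
Z: 5·6+2·0 = 30 | 6·5 = 30
gcd(5,2,6) = 1

Coefficients: [5, 2, 6]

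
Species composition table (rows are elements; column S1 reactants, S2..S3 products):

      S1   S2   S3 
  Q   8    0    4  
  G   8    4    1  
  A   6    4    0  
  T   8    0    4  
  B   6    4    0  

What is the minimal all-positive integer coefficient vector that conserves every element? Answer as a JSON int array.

Coefficients: [2, 3, 4]

Q: 2·8 = 16 | 3·0+4·4 = 16
G: 2·8 = 16 | 3·4+4·1 = 16
A: 2·6 = 12 | 3·4+4·0 = 12
T: 2·8 = 16 | 3·0+4·4 = 16
B: 2·6 = 12 | 3·4+4·0 = 12
gcd(2,3,4) = 1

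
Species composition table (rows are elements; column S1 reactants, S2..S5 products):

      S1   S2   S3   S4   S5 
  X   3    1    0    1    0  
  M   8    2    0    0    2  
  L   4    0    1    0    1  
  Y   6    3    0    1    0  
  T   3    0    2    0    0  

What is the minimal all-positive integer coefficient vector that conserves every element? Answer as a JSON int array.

X: 2·3 = 6 | 3·1+3·0+3·1+5·0 = 6
M: 2·8 = 16 | 3·2+3·0+3·0+5·2 = 16
L: 2·4 = 8 | 3·0+3·1+3·0+5·1 = 8
Y: 2·6 = 12 | 3·3+3·0+3·1+5·0 = 12
T: 2·3 = 6 | 3·0+3·2+3·0+5·0 = 6
gcd(2,3,3,3,5) = 1

Coefficients: [2, 3, 3, 3, 5]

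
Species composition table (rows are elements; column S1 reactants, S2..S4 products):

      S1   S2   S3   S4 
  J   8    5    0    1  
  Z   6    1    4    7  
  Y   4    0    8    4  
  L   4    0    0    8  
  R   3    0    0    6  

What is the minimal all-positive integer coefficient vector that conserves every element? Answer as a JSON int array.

J: 4·8 = 32 | 6·5+1·0+2·1 = 32
Z: 4·6 = 24 | 6·1+1·4+2·7 = 24
Y: 4·4 = 16 | 6·0+1·8+2·4 = 16
L: 4·4 = 16 | 6·0+1·0+2·8 = 16
R: 4·3 = 12 | 6·0+1·0+2·6 = 12
gcd(4,6,1,2) = 1

Coefficients: [4, 6, 1, 2]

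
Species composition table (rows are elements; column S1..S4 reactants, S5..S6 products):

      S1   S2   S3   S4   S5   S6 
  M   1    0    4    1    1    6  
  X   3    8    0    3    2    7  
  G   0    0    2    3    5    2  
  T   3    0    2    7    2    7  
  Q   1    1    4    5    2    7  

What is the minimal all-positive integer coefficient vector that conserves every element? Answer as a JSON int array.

M: 6·1+2·0+6·4+1·1 = 31 | 1·1+5·6 = 31
X: 6·3+2·8+6·0+1·3 = 37 | 1·2+5·7 = 37
G: 6·0+2·0+6·2+1·3 = 15 | 1·5+5·2 = 15
T: 6·3+2·0+6·2+1·7 = 37 | 1·2+5·7 = 37
Q: 6·1+2·1+6·4+1·5 = 37 | 1·2+5·7 = 37
gcd(6,2,6,1,1,5) = 1

Coefficients: [6, 2, 6, 1, 1, 5]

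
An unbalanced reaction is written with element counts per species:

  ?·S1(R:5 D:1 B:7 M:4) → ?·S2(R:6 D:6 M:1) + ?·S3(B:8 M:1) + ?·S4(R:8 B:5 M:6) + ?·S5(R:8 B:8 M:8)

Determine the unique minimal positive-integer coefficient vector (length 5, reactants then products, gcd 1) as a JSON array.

R: 6·5 = 30 | 1·6+3·0+2·8+1·8 = 30
D: 6·1 = 6 | 1·6+3·0+2·0+1·0 = 6
B: 6·7 = 42 | 1·0+3·8+2·5+1·8 = 42
M: 6·4 = 24 | 1·1+3·1+2·6+1·8 = 24
gcd(6,1,3,2,1) = 1

Coefficients: [6, 1, 3, 2, 1]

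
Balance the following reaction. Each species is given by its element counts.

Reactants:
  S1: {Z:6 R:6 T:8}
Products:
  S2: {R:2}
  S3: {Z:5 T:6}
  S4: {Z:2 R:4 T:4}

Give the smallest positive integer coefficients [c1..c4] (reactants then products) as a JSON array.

Z: 2·6 = 12 | 4·0+2·5+1·2 = 12
R: 2·6 = 12 | 4·2+2·0+1·4 = 12
T: 2·8 = 16 | 4·0+2·6+1·4 = 16
gcd(2,4,2,1) = 1

Coefficients: [2, 4, 2, 1]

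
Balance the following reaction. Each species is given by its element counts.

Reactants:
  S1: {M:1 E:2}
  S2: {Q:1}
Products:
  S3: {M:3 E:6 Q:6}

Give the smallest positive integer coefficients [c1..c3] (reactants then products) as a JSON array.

Coefficients: [3, 6, 1]

M: 3·1+6·0 = 3 | 1·3 = 3
E: 3·2+6·0 = 6 | 1·6 = 6
Q: 3·0+6·1 = 6 | 1·6 = 6
gcd(3,6,1) = 1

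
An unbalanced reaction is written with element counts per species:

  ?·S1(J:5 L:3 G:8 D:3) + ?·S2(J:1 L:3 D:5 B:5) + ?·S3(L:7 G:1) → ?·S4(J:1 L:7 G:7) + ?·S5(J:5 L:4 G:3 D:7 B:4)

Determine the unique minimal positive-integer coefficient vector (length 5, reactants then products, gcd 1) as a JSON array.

Coefficients: [5, 4, 3, 4, 5]

J: 5·5+4·1+3·0 = 29 | 4·1+5·5 = 29
L: 5·3+4·3+3·7 = 48 | 4·7+5·4 = 48
G: 5·8+4·0+3·1 = 43 | 4·7+5·3 = 43
D: 5·3+4·5+3·0 = 35 | 4·0+5·7 = 35
B: 5·0+4·5+3·0 = 20 | 4·0+5·4 = 20
gcd(5,4,3,4,5) = 1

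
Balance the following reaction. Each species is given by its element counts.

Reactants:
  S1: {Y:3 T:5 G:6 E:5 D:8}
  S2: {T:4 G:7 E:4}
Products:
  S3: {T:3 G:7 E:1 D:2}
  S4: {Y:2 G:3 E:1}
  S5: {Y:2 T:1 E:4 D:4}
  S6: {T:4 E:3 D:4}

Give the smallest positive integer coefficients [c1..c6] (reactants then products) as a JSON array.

Coefficients: [6, 3, 6, 5, 4, 5]

Y: 6·3+3·0 = 18 | 6·0+5·2+4·2+5·0 = 18
T: 6·5+3·4 = 42 | 6·3+5·0+4·1+5·4 = 42
G: 6·6+3·7 = 57 | 6·7+5·3+4·0+5·0 = 57
E: 6·5+3·4 = 42 | 6·1+5·1+4·4+5·3 = 42
D: 6·8+3·0 = 48 | 6·2+5·0+4·4+5·4 = 48
gcd(6,3,6,5,4,5) = 1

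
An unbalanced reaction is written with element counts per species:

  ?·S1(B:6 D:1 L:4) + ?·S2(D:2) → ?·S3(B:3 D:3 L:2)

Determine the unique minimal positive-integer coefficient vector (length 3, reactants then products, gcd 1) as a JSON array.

B: 2·6+5·0 = 12 | 4·3 = 12
D: 2·1+5·2 = 12 | 4·3 = 12
L: 2·4+5·0 = 8 | 4·2 = 8
gcd(2,5,4) = 1

Coefficients: [2, 5, 4]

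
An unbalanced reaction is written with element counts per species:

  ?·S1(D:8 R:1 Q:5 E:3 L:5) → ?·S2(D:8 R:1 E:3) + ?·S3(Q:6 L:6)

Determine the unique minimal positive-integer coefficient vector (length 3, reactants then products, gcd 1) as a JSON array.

Coefficients: [6, 6, 5]

D: 6·8 = 48 | 6·8+5·0 = 48
R: 6·1 = 6 | 6·1+5·0 = 6
Q: 6·5 = 30 | 6·0+5·6 = 30
E: 6·3 = 18 | 6·3+5·0 = 18
L: 6·5 = 30 | 6·0+5·6 = 30
gcd(6,6,5) = 1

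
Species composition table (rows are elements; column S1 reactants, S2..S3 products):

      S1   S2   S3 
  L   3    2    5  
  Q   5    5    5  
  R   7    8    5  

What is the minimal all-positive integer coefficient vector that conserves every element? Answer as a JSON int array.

L: 3·3 = 9 | 2·2+1·5 = 9
Q: 3·5 = 15 | 2·5+1·5 = 15
R: 3·7 = 21 | 2·8+1·5 = 21
gcd(3,2,1) = 1

Coefficients: [3, 2, 1]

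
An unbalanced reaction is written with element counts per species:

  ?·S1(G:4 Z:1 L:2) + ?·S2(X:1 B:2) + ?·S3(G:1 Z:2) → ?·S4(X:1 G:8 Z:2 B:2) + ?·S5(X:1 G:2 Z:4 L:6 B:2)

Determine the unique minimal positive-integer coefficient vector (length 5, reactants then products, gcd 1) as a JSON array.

Coefficients: [6, 5, 4, 3, 2]

X: 6·0+5·1+4·0 = 5 | 3·1+2·1 = 5
G: 6·4+5·0+4·1 = 28 | 3·8+2·2 = 28
Z: 6·1+5·0+4·2 = 14 | 3·2+2·4 = 14
L: 6·2+5·0+4·0 = 12 | 3·0+2·6 = 12
B: 6·0+5·2+4·0 = 10 | 3·2+2·2 = 10
gcd(6,5,4,3,2) = 1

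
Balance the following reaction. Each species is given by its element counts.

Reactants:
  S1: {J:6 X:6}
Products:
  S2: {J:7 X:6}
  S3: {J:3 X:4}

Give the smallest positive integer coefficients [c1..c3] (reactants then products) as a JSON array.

J: 5·6 = 30 | 3·7+3·3 = 30
X: 5·6 = 30 | 3·6+3·4 = 30
gcd(5,3,3) = 1

Coefficients: [5, 3, 3]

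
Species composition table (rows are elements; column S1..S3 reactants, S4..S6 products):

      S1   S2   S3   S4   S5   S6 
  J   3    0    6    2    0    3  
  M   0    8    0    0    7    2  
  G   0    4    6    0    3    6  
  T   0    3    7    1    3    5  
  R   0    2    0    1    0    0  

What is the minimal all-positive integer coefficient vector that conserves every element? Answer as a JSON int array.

Coefficients: [1, 3, 4, 6, 2, 5]

J: 1·3+3·0+4·6 = 27 | 6·2+2·0+5·3 = 27
M: 1·0+3·8+4·0 = 24 | 6·0+2·7+5·2 = 24
G: 1·0+3·4+4·6 = 36 | 6·0+2·3+5·6 = 36
T: 1·0+3·3+4·7 = 37 | 6·1+2·3+5·5 = 37
R: 1·0+3·2+4·0 = 6 | 6·1+2·0+5·0 = 6
gcd(1,3,4,6,2,5) = 1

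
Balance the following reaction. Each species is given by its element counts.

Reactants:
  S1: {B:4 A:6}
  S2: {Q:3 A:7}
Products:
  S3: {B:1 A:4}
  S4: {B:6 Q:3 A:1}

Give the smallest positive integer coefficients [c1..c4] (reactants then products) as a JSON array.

Coefficients: [3, 1, 6, 1]

B: 3·4+1·0 = 12 | 6·1+1·6 = 12
Q: 3·0+1·3 = 3 | 6·0+1·3 = 3
A: 3·6+1·7 = 25 | 6·4+1·1 = 25
gcd(3,1,6,1) = 1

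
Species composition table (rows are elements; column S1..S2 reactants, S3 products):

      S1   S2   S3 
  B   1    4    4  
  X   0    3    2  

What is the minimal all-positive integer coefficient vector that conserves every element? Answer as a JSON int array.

Coefficients: [4, 2, 3]

B: 4·1+2·4 = 12 | 3·4 = 12
X: 4·0+2·3 = 6 | 3·2 = 6
gcd(4,2,3) = 1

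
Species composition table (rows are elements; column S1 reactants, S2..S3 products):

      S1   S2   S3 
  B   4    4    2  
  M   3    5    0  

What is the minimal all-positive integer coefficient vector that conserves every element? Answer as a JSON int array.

B: 5·4 = 20 | 3·4+4·2 = 20
M: 5·3 = 15 | 3·5+4·0 = 15
gcd(5,3,4) = 1

Coefficients: [5, 3, 4]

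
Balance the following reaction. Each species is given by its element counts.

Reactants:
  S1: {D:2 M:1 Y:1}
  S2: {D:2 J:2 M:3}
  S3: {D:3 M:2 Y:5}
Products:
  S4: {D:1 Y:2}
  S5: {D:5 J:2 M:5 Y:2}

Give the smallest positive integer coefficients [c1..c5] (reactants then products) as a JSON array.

Coefficients: [6, 5, 2, 3, 5]

D: 6·2+5·2+2·3 = 28 | 3·1+5·5 = 28
J: 6·0+5·2+2·0 = 10 | 3·0+5·2 = 10
M: 6·1+5·3+2·2 = 25 | 3·0+5·5 = 25
Y: 6·1+5·0+2·5 = 16 | 3·2+5·2 = 16
gcd(6,5,2,3,5) = 1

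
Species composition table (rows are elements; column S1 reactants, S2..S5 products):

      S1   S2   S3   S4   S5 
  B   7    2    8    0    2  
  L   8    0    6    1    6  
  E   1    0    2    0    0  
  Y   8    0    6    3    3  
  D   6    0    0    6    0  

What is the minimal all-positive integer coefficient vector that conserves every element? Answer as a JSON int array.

B: 6·7 = 42 | 5·2+3·8+6·0+4·2 = 42
L: 6·8 = 48 | 5·0+3·6+6·1+4·6 = 48
E: 6·1 = 6 | 5·0+3·2+6·0+4·0 = 6
Y: 6·8 = 48 | 5·0+3·6+6·3+4·3 = 48
D: 6·6 = 36 | 5·0+3·0+6·6+4·0 = 36
gcd(6,5,3,6,4) = 1

Coefficients: [6, 5, 3, 6, 4]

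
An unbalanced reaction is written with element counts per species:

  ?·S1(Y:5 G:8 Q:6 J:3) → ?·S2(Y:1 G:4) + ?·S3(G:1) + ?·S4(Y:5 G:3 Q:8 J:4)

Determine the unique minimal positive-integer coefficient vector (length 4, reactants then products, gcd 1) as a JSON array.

Y: 4·5 = 20 | 5·1+3·0+3·5 = 20
G: 4·8 = 32 | 5·4+3·1+3·3 = 32
Q: 4·6 = 24 | 5·0+3·0+3·8 = 24
J: 4·3 = 12 | 5·0+3·0+3·4 = 12
gcd(4,5,3,3) = 1

Coefficients: [4, 5, 3, 3]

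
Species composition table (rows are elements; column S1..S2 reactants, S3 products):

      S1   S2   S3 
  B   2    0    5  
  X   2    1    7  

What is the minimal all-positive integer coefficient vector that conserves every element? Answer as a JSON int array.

B: 5·2+4·0 = 10 | 2·5 = 10
X: 5·2+4·1 = 14 | 2·7 = 14
gcd(5,4,2) = 1

Coefficients: [5, 4, 2]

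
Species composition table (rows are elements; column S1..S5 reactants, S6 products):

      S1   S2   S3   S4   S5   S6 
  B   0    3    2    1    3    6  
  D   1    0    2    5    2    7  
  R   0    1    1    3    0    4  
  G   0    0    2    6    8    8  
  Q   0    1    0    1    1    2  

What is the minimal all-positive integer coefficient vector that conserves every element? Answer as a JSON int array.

B: 5·0+4·3+3·2+3·1+1·3 = 24 | 4·6 = 24
D: 5·1+4·0+3·2+3·5+1·2 = 28 | 4·7 = 28
R: 5·0+4·1+3·1+3·3+1·0 = 16 | 4·4 = 16
G: 5·0+4·0+3·2+3·6+1·8 = 32 | 4·8 = 32
Q: 5·0+4·1+3·0+3·1+1·1 = 8 | 4·2 = 8
gcd(5,4,3,3,1,4) = 1

Coefficients: [5, 4, 3, 3, 1, 4]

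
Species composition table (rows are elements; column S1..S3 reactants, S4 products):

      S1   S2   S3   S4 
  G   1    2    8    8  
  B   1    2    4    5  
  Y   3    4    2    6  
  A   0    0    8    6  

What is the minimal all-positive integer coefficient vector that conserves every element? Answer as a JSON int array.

G: 2·1+3·2+3·8 = 32 | 4·8 = 32
B: 2·1+3·2+3·4 = 20 | 4·5 = 20
Y: 2·3+3·4+3·2 = 24 | 4·6 = 24
A: 2·0+3·0+3·8 = 24 | 4·6 = 24
gcd(2,3,3,4) = 1

Coefficients: [2, 3, 3, 4]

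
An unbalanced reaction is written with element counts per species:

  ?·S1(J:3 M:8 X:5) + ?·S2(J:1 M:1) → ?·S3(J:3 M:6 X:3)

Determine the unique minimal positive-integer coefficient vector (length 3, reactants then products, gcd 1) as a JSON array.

Coefficients: [3, 6, 5]

J: 3·3+6·1 = 15 | 5·3 = 15
M: 3·8+6·1 = 30 | 5·6 = 30
X: 3·5+6·0 = 15 | 5·3 = 15
gcd(3,6,5) = 1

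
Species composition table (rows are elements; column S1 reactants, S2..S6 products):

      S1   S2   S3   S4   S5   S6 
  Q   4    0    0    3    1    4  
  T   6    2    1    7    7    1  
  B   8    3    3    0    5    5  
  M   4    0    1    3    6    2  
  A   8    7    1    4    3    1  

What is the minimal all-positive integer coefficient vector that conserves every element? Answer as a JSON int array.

Coefficients: [4, 3, 1, 1, 1, 3]

Q: 4·4 = 16 | 3·0+1·0+1·3+1·1+3·4 = 16
T: 4·6 = 24 | 3·2+1·1+1·7+1·7+3·1 = 24
B: 4·8 = 32 | 3·3+1·3+1·0+1·5+3·5 = 32
M: 4·4 = 16 | 3·0+1·1+1·3+1·6+3·2 = 16
A: 4·8 = 32 | 3·7+1·1+1·4+1·3+3·1 = 32
gcd(4,3,1,1,1,3) = 1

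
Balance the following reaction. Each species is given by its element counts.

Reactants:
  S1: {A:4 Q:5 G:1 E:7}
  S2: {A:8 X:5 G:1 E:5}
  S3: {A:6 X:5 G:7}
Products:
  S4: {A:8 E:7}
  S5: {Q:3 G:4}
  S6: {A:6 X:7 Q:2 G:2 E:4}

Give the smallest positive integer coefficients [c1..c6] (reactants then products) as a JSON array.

Coefficients: [5, 4, 3, 5, 5, 5]

A: 5·4+4·8+3·6 = 70 | 5·8+5·0+5·6 = 70
X: 5·0+4·5+3·5 = 35 | 5·0+5·0+5·7 = 35
Q: 5·5+4·0+3·0 = 25 | 5·0+5·3+5·2 = 25
G: 5·1+4·1+3·7 = 30 | 5·0+5·4+5·2 = 30
E: 5·7+4·5+3·0 = 55 | 5·7+5·0+5·4 = 55
gcd(5,4,3,5,5,5) = 1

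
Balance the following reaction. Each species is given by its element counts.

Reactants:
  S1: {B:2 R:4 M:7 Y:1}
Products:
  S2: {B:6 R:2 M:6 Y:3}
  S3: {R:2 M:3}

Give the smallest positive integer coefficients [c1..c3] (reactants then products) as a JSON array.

B: 3·2 = 6 | 1·6+5·0 = 6
R: 3·4 = 12 | 1·2+5·2 = 12
M: 3·7 = 21 | 1·6+5·3 = 21
Y: 3·1 = 3 | 1·3+5·0 = 3
gcd(3,1,5) = 1

Coefficients: [3, 1, 5]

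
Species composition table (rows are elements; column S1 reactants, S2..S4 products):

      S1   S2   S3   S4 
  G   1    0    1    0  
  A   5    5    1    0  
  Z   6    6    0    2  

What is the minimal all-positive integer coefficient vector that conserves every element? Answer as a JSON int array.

Coefficients: [5, 4, 5, 3]

G: 5·1 = 5 | 4·0+5·1+3·0 = 5
A: 5·5 = 25 | 4·5+5·1+3·0 = 25
Z: 5·6 = 30 | 4·6+5·0+3·2 = 30
gcd(5,4,5,3) = 1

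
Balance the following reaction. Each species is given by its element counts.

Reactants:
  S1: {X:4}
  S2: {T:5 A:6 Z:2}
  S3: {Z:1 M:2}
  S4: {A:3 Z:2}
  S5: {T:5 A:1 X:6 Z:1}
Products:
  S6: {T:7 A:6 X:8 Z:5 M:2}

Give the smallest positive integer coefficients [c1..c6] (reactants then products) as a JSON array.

Coefficients: [1, 1, 5, 6, 6, 5]

T: 1·0+1·5+5·0+6·0+6·5 = 35 | 5·7 = 35
A: 1·0+1·6+5·0+6·3+6·1 = 30 | 5·6 = 30
X: 1·4+1·0+5·0+6·0+6·6 = 40 | 5·8 = 40
Z: 1·0+1·2+5·1+6·2+6·1 = 25 | 5·5 = 25
M: 1·0+1·0+5·2+6·0+6·0 = 10 | 5·2 = 10
gcd(1,1,5,6,6,5) = 1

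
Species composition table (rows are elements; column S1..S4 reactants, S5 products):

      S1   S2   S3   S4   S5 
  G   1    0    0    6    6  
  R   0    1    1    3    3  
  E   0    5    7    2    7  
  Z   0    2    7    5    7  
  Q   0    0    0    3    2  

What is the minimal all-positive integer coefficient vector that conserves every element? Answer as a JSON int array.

Coefficients: [6, 2, 1, 2, 3]

G: 6·1+2·0+1·0+2·6 = 18 | 3·6 = 18
R: 6·0+2·1+1·1+2·3 = 9 | 3·3 = 9
E: 6·0+2·5+1·7+2·2 = 21 | 3·7 = 21
Z: 6·0+2·2+1·7+2·5 = 21 | 3·7 = 21
Q: 6·0+2·0+1·0+2·3 = 6 | 3·2 = 6
gcd(6,2,1,2,3) = 1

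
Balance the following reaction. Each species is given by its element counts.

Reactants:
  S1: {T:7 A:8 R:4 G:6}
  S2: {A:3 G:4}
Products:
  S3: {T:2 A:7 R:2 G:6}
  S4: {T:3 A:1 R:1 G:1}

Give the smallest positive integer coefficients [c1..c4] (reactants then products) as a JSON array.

T: 4·7+3·0 = 28 | 5·2+6·3 = 28
A: 4·8+3·3 = 41 | 5·7+6·1 = 41
R: 4·4+3·0 = 16 | 5·2+6·1 = 16
G: 4·6+3·4 = 36 | 5·6+6·1 = 36
gcd(4,3,5,6) = 1

Coefficients: [4, 3, 5, 6]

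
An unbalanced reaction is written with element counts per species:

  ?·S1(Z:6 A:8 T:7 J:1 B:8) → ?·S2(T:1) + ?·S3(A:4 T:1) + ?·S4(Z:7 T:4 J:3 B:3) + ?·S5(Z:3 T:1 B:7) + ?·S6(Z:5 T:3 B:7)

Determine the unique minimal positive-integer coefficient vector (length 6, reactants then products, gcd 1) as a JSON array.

Z: 3·6 = 18 | 6·0+6·0+1·7+2·3+1·5 = 18
A: 3·8 = 24 | 6·0+6·4+1·0+2·0+1·0 = 24
T: 3·7 = 21 | 6·1+6·1+1·4+2·1+1·3 = 21
J: 3·1 = 3 | 6·0+6·0+1·3+2·0+1·0 = 3
B: 3·8 = 24 | 6·0+6·0+1·3+2·7+1·7 = 24
gcd(3,6,6,1,2,1) = 1

Coefficients: [3, 6, 6, 1, 2, 1]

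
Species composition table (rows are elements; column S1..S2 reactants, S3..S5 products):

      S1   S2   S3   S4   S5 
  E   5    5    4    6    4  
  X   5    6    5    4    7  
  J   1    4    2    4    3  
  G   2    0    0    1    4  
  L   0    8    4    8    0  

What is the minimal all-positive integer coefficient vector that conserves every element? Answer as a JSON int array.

Coefficients: [3, 5, 6, 2, 1]

E: 3·5+5·5 = 40 | 6·4+2·6+1·4 = 40
X: 3·5+5·6 = 45 | 6·5+2·4+1·7 = 45
J: 3·1+5·4 = 23 | 6·2+2·4+1·3 = 23
G: 3·2+5·0 = 6 | 6·0+2·1+1·4 = 6
L: 3·0+5·8 = 40 | 6·4+2·8+1·0 = 40
gcd(3,5,6,2,1) = 1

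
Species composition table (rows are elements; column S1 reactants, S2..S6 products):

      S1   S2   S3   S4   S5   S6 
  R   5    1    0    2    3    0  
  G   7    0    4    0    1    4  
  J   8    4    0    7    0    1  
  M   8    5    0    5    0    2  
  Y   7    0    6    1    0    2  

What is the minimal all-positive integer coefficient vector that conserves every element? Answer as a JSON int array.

R: 6·5 = 30 | 4·1+5·0+4·2+6·3+4·0 = 30
G: 6·7 = 42 | 4·0+5·4+4·0+6·1+4·4 = 42
J: 6·8 = 48 | 4·4+5·0+4·7+6·0+4·1 = 48
M: 6·8 = 48 | 4·5+5·0+4·5+6·0+4·2 = 48
Y: 6·7 = 42 | 4·0+5·6+4·1+6·0+4·2 = 42
gcd(6,4,5,4,6,4) = 1

Coefficients: [6, 4, 5, 4, 6, 4]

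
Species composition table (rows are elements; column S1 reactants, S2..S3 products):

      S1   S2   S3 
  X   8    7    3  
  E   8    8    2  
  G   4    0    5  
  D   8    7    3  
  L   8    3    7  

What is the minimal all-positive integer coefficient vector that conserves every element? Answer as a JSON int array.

Coefficients: [5, 4, 4]

X: 5·8 = 40 | 4·7+4·3 = 40
E: 5·8 = 40 | 4·8+4·2 = 40
G: 5·4 = 20 | 4·0+4·5 = 20
D: 5·8 = 40 | 4·7+4·3 = 40
L: 5·8 = 40 | 4·3+4·7 = 40
gcd(5,4,4) = 1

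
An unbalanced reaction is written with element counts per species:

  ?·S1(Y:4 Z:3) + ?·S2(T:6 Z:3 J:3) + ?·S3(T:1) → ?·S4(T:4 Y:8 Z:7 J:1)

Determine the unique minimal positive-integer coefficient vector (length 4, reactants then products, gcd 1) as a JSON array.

T: 6·0+1·6+6·1 = 12 | 3·4 = 12
Y: 6·4+1·0+6·0 = 24 | 3·8 = 24
Z: 6·3+1·3+6·0 = 21 | 3·7 = 21
J: 6·0+1·3+6·0 = 3 | 3·1 = 3
gcd(6,1,6,3) = 1

Coefficients: [6, 1, 6, 3]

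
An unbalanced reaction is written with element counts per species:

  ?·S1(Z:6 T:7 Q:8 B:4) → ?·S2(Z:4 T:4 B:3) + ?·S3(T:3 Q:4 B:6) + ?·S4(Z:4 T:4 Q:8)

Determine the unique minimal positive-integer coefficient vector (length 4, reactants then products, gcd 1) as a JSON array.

Z: 6·6 = 36 | 4·4+2·0+5·4 = 36
T: 6·7 = 42 | 4·4+2·3+5·4 = 42
Q: 6·8 = 48 | 4·0+2·4+5·8 = 48
B: 6·4 = 24 | 4·3+2·6+5·0 = 24
gcd(6,4,2,5) = 1

Coefficients: [6, 4, 2, 5]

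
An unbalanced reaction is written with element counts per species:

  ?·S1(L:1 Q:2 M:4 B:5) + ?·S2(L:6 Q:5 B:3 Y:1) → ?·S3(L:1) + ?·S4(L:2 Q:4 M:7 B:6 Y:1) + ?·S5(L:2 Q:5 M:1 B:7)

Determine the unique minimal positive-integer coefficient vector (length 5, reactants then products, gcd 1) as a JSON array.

Coefficients: [2, 1, 4, 1, 1]

L: 2·1+1·6 = 8 | 4·1+1·2+1·2 = 8
Q: 2·2+1·5 = 9 | 4·0+1·4+1·5 = 9
M: 2·4+1·0 = 8 | 4·0+1·7+1·1 = 8
B: 2·5+1·3 = 13 | 4·0+1·6+1·7 = 13
Y: 2·0+1·1 = 1 | 4·0+1·1+1·0 = 1
gcd(2,1,4,1,1) = 1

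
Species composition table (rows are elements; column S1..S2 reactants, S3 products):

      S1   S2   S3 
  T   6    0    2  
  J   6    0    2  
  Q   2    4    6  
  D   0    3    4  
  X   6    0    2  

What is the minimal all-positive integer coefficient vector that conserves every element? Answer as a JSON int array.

Coefficients: [1, 4, 3]

T: 1·6+4·0 = 6 | 3·2 = 6
J: 1·6+4·0 = 6 | 3·2 = 6
Q: 1·2+4·4 = 18 | 3·6 = 18
D: 1·0+4·3 = 12 | 3·4 = 12
X: 1·6+4·0 = 6 | 3·2 = 6
gcd(1,4,3) = 1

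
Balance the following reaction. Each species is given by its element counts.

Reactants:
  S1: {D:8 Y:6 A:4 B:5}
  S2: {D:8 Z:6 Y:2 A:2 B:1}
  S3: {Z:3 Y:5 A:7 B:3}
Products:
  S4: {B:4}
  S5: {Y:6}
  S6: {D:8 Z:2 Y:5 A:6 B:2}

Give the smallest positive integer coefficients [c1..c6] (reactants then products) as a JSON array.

Coefficients: [5, 1, 2, 5, 2, 6]

D: 5·8+1·8+2·0 = 48 | 5·0+2·0+6·8 = 48
Z: 5·0+1·6+2·3 = 12 | 5·0+2·0+6·2 = 12
Y: 5·6+1·2+2·5 = 42 | 5·0+2·6+6·5 = 42
A: 5·4+1·2+2·7 = 36 | 5·0+2·0+6·6 = 36
B: 5·5+1·1+2·3 = 32 | 5·4+2·0+6·2 = 32
gcd(5,1,2,5,2,6) = 1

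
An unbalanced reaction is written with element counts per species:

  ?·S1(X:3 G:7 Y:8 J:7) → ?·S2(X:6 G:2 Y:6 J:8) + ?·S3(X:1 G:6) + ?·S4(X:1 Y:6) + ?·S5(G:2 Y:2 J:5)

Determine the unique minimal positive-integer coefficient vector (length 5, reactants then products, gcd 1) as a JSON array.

X: 4·3 = 12 | 1·6+3·1+3·1+4·0 = 12
G: 4·7 = 28 | 1·2+3·6+3·0+4·2 = 28
Y: 4·8 = 32 | 1·6+3·0+3·6+4·2 = 32
J: 4·7 = 28 | 1·8+3·0+3·0+4·5 = 28
gcd(4,1,3,3,4) = 1

Coefficients: [4, 1, 3, 3, 4]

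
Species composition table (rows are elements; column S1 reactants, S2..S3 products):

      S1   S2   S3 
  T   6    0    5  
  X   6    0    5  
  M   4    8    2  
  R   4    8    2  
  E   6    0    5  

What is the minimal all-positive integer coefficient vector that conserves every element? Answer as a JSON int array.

T: 5·6 = 30 | 1·0+6·5 = 30
X: 5·6 = 30 | 1·0+6·5 = 30
M: 5·4 = 20 | 1·8+6·2 = 20
R: 5·4 = 20 | 1·8+6·2 = 20
E: 5·6 = 30 | 1·0+6·5 = 30
gcd(5,1,6) = 1

Coefficients: [5, 1, 6]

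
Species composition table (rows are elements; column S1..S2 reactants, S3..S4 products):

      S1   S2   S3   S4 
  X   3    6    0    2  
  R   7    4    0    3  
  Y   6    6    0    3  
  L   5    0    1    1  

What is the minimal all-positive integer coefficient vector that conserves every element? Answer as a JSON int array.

Coefficients: [2, 1, 4, 6]

X: 2·3+1·6 = 12 | 4·0+6·2 = 12
R: 2·7+1·4 = 18 | 4·0+6·3 = 18
Y: 2·6+1·6 = 18 | 4·0+6·3 = 18
L: 2·5+1·0 = 10 | 4·1+6·1 = 10
gcd(2,1,4,6) = 1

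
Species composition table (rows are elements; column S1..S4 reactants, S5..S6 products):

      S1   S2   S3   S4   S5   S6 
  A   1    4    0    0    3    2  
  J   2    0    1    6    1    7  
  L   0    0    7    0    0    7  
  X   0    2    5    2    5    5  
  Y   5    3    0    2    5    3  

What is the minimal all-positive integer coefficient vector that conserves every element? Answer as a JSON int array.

A: 2·1+5·4+5·0+5·0 = 22 | 4·3+5·2 = 22
J: 2·2+5·0+5·1+5·6 = 39 | 4·1+5·7 = 39
L: 2·0+5·0+5·7+5·0 = 35 | 4·0+5·7 = 35
X: 2·0+5·2+5·5+5·2 = 45 | 4·5+5·5 = 45
Y: 2·5+5·3+5·0+5·2 = 35 | 4·5+5·3 = 35
gcd(2,5,5,5,4,5) = 1

Coefficients: [2, 5, 5, 5, 4, 5]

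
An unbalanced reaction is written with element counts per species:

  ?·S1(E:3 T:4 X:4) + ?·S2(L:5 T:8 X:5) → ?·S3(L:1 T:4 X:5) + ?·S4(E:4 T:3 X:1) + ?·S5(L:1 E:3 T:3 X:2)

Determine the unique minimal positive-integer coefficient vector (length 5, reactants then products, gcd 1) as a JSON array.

L: 5·0+1·5 = 5 | 4·1+3·0+1·1 = 5
E: 5·3+1·0 = 15 | 4·0+3·4+1·3 = 15
T: 5·4+1·8 = 28 | 4·4+3·3+1·3 = 28
X: 5·4+1·5 = 25 | 4·5+3·1+1·2 = 25
gcd(5,1,4,3,1) = 1

Coefficients: [5, 1, 4, 3, 1]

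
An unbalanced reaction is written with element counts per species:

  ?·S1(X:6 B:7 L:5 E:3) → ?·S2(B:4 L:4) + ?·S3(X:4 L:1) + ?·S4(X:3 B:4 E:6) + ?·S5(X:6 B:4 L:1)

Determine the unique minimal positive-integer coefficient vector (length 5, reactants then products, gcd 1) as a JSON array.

X: 4·6 = 24 | 4·0+3·4+2·3+1·6 = 24
B: 4·7 = 28 | 4·4+3·0+2·4+1·4 = 28
L: 4·5 = 20 | 4·4+3·1+2·0+1·1 = 20
E: 4·3 = 12 | 4·0+3·0+2·6+1·0 = 12
gcd(4,4,3,2,1) = 1

Coefficients: [4, 4, 3, 2, 1]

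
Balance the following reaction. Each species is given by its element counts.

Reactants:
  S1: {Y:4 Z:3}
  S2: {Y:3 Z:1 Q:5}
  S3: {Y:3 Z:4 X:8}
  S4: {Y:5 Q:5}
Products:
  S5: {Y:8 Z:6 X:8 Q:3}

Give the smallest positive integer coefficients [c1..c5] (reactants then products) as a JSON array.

Y: 3·4+1·3+5·3+2·5 = 40 | 5·8 = 40
Z: 3·3+1·1+5·4+2·0 = 30 | 5·6 = 30
X: 3·0+1·0+5·8+2·0 = 40 | 5·8 = 40
Q: 3·0+1·5+5·0+2·5 = 15 | 5·3 = 15
gcd(3,1,5,2,5) = 1

Coefficients: [3, 1, 5, 2, 5]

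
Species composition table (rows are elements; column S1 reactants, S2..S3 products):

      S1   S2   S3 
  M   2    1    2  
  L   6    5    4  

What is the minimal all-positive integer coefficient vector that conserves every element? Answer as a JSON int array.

M: 3·2 = 6 | 2·1+2·2 = 6
L: 3·6 = 18 | 2·5+2·4 = 18
gcd(3,2,2) = 1

Coefficients: [3, 2, 2]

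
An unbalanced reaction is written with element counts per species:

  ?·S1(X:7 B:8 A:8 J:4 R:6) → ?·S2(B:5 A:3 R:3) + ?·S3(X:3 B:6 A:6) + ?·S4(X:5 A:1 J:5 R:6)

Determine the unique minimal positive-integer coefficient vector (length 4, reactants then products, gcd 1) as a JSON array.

X: 5·7 = 35 | 2·0+5·3+4·5 = 35
B: 5·8 = 40 | 2·5+5·6+4·0 = 40
A: 5·8 = 40 | 2·3+5·6+4·1 = 40
J: 5·4 = 20 | 2·0+5·0+4·5 = 20
R: 5·6 = 30 | 2·3+5·0+4·6 = 30
gcd(5,2,5,4) = 1

Coefficients: [5, 2, 5, 4]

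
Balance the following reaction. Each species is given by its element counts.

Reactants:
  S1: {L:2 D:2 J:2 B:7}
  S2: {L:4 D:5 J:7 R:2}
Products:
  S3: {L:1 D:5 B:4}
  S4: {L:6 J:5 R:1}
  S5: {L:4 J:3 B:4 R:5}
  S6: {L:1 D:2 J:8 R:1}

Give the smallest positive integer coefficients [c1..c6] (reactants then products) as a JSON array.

Coefficients: [4, 6, 6, 3, 1, 4]

L: 4·2+6·4 = 32 | 6·1+3·6+1·4+4·1 = 32
D: 4·2+6·5 = 38 | 6·5+3·0+1·0+4·2 = 38
J: 4·2+6·7 = 50 | 6·0+3·5+1·3+4·8 = 50
B: 4·7+6·0 = 28 | 6·4+3·0+1·4+4·0 = 28
R: 4·0+6·2 = 12 | 6·0+3·1+1·5+4·1 = 12
gcd(4,6,6,3,1,4) = 1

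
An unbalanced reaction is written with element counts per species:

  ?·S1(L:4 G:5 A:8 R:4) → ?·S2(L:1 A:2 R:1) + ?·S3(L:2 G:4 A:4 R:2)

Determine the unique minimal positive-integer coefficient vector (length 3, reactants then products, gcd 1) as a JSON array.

L: 4·4 = 16 | 6·1+5·2 = 16
G: 4·5 = 20 | 6·0+5·4 = 20
A: 4·8 = 32 | 6·2+5·4 = 32
R: 4·4 = 16 | 6·1+5·2 = 16
gcd(4,6,5) = 1

Coefficients: [4, 6, 5]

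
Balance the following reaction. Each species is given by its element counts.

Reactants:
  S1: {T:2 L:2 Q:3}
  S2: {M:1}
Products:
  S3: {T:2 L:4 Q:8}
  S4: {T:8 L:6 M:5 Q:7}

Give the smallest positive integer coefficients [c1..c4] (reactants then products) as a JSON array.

Coefficients: [5, 5, 1, 1]

T: 5·2+5·0 = 10 | 1·2+1·8 = 10
L: 5·2+5·0 = 10 | 1·4+1·6 = 10
M: 5·0+5·1 = 5 | 1·0+1·5 = 5
Q: 5·3+5·0 = 15 | 1·8+1·7 = 15
gcd(5,5,1,1) = 1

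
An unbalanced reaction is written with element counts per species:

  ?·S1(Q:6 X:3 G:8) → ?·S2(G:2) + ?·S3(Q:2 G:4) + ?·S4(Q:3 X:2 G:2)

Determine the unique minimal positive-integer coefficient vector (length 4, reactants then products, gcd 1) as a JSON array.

Coefficients: [4, 4, 3, 6]

Q: 4·6 = 24 | 4·0+3·2+6·3 = 24
X: 4·3 = 12 | 4·0+3·0+6·2 = 12
G: 4·8 = 32 | 4·2+3·4+6·2 = 32
gcd(4,4,3,6) = 1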